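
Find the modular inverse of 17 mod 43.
17^(-1) ≡ 38 (mod 43). Verification: 17 × 38 = 646 ≡ 1 (mod 43)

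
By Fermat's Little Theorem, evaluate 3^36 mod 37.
By Fermat's Little Theorem, 3^{36} ≡ 1 (mod 37) since 37 is prime and gcd(3, 37) = 1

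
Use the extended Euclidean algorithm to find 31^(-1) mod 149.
Extended GCD: 31(-24) + 149(5) = 1. So 31^(-1) ≡ 125 ≡ 125 (mod 149). Verify: 31 × 125 = 3875 ≡ 1 (mod 149)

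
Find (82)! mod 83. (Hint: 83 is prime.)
By Wilson's theorem, (82)! ≡ -1 ≡ 82 (mod 83)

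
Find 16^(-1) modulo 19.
6

Using Extended Euclidean Algorithm:
gcd(16, 19) = 1
Bezout coefficients: 16 × 6 + 19 × -5 = 1
So 16 × 6 ≡ 1 (mod 19)
The inverse is 6 mod 19 = 6
Verification: 16 × 6 = 96 = 5 × 19 + 1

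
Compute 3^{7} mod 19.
2

Using successive squaring:
Binary expansion of 7: 111
Powers of 3 mod 19 (each is the square of the previous):
  3^1 ≡ 3 (mod 19)
  3^2 ≡ 3² = 9 ≡ 9 (mod 19)
  3^4 ≡ 9² = 81 ≡ 5 (mod 19)
7 = 4 + 2 + 1, so 3^7 = 3^4 × 3^2 × 3^1 ≡ 5 × 9 × 3 (mod 19)
Multiplying step by step:
  5 × 9 = 45 ≡ 7 (mod 19)
  7 × 3 = 21 ≡ 2 (mod 19)
Result: 3^7 ≡ 2 (mod 19)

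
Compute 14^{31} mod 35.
14

Using successive squaring:
Binary expansion of 31: 11111
Powers of 14 mod 35 (each is the square of the previous):
  14^1 ≡ 14 (mod 35)
  14^2 ≡ 14² = 196 ≡ 21 (mod 35)
  14^4 ≡ 21² = 441 ≡ 21 (mod 35)
  14^8 ≡ 21² = 441 ≡ 21 (mod 35)
  14^16 ≡ 21² = 441 ≡ 21 (mod 35)
31 = 16 + 8 + 4 + 2 + 1, so 14^31 = 14^16 × 14^8 × 14^4 × 14^2 × 14^1 ≡ 21 × 21 × 21 × 21 × 14 (mod 35)
Multiplying step by step:
  21 × 21 = 441 ≡ 21 (mod 35)
  21 × 21 = 441 ≡ 21 (mod 35)
  21 × 21 = 441 ≡ 21 (mod 35)
  21 × 14 = 294 ≡ 14 (mod 35)
Result: 14^31 ≡ 14 (mod 35)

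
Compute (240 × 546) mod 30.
0

(240 × 546) = 131040
131040 mod 30 = 0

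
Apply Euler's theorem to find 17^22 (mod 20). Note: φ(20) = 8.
By Euler: 17^{8} ≡ 1 (mod 20) since gcd(17, 20) = 1. 22 = 2×8 + 6. So 17^{22} ≡ 17^{6} ≡ 9 (mod 20)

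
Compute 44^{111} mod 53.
16

Using successive squaring:
Binary expansion of 111: 1101111
Powers of 44 mod 53 (each is the square of the previous):
  44^1 ≡ 44 (mod 53)
  44^2 ≡ 44² = 1936 ≡ 28 (mod 53)
  44^4 ≡ 28² = 784 ≡ 42 (mod 53)
  44^8 ≡ 42² = 1764 ≡ 15 (mod 53)
  44^16 ≡ 15² = 225 ≡ 13 (mod 53)
  44^32 ≡ 13² = 169 ≡ 10 (mod 53)
  44^64 ≡ 10² = 100 ≡ 47 (mod 53)
111 = 64 + 32 + 8 + 4 + 2 + 1, so 44^111 = 44^64 × 44^32 × 44^8 × 44^4 × 44^2 × 44^1 ≡ 47 × 10 × 15 × 42 × 28 × 44 (mod 53)
Multiplying step by step:
  47 × 10 = 470 ≡ 46 (mod 53)
  46 × 15 = 690 ≡ 1 (mod 53)
  1 × 42 = 42 ≡ 42 (mod 53)
  42 × 28 = 1176 ≡ 10 (mod 53)
  10 × 44 = 440 ≡ 16 (mod 53)
Result: 44^111 ≡ 16 (mod 53)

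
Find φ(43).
42

Prime factorization: 43 = 43
Using the formula φ(n) = n × Π(1 - 1/p) for each prime factor p:
φ(43) = 43 × (1 - 1/43)
φ(43) = 42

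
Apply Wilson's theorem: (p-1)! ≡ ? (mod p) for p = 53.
By Wilson's theorem, (52)! ≡ -1 ≡ 52 (mod 53)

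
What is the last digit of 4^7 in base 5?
7 = 4 + 2 + 1 (binary 111). Repeated squaring mod 5: 4^1 ≡ 4; 4^2 ≡ 4² = 16 ≡ 1; 4^4 ≡ 1² = 1 ≡ 1. Multiply: 4^7 = 4^4 × 4^2 × 4^1 ≡ 1 × 1 × 4 (mod 5): 1 × 1 = 1 ≡ 1; 1 × 4 = 4 ≡ 4. So 4^7 ≡ 4 (mod 5).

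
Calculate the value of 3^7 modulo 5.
7 = 4 + 2 + 1 (binary 111). Repeated squaring mod 5: 3^1 ≡ 3; 3^2 ≡ 3² = 9 ≡ 4; 3^4 ≡ 4² = 16 ≡ 1. Multiply: 3^7 = 3^4 × 3^2 × 3^1 ≡ 1 × 4 × 3 (mod 5): 1 × 4 = 4 ≡ 4; 4 × 3 = 12 ≡ 2. So 3^7 ≡ 2 (mod 5).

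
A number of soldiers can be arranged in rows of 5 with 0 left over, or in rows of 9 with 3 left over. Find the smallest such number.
M = 5 × 9 = 45. M₁ = 9, y₁ ≡ 4 (mod 5). M₂ = 5, y₂ ≡ 2 (mod 9). m = 0×9×4 + 3×5×2 ≡ 30 (mod 45). The smallest positive such number is 30.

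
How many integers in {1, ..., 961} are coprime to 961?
930

Prime factorization: 961 = 31^2
Using the formula φ(n) = n × Π(1 - 1/p) for each prime factor p:
φ(961) = 961 × (1 - 1/31)
φ(961) = 930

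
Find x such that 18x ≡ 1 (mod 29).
18^(-1) ≡ 21 (mod 29). Verification: 18 × 21 = 378 ≡ 1 (mod 29)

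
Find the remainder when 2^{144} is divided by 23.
By Fermat: 2^{22} ≡ 1 (mod 23). 144 = 6×22 + 12. So 2^{144} ≡ 2^{12} ≡ 2 (mod 23)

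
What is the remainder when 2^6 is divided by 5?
6 = 4 + 2 (binary 110). Repeated squaring mod 5: 2^1 ≡ 2; 2^2 ≡ 2² = 4 ≡ 4; 2^4 ≡ 4² = 16 ≡ 1. Multiply: 2^6 = 2^4 × 2^2 ≡ 1 × 4 (mod 5): 1 × 4 = 4 ≡ 4. So 2^6 ≡ 4 (mod 5).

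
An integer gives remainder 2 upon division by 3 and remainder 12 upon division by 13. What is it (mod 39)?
M = 3 × 13 = 39. M₁ = 13, y₁ ≡ 1 (mod 3). M₂ = 3, y₂ ≡ 9 (mod 13). r = 2×13×1 + 12×3×9 ≡ 38 (mod 39). The smallest positive such number is 38.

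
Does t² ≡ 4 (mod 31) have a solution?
By Euler's criterion: 4^{15} ≡ 1 (mod 31). Since this equals 1, 4 is a QR.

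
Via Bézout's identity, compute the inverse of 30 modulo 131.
Extended GCD: 30(-48) + 131(11) = 1. So 30^(-1) ≡ 83 ≡ 83 (mod 131). Verify: 30 × 83 = 2490 ≡ 1 (mod 131)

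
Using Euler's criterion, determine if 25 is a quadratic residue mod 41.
By Euler's criterion: 25^{20} ≡ 1 (mod 41). Since this equals 1, 25 is a QR.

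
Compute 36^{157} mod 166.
158

Using successive squaring:
Binary expansion of 157: 10011101
Powers of 36 mod 166 (each is the square of the previous):
  36^1 ≡ 36 (mod 166)
  36^2 ≡ 36² = 1296 ≡ 134 (mod 166)
  36^4 ≡ 134² = 17956 ≡ 28 (mod 166)
  36^8 ≡ 28² = 784 ≡ 120 (mod 166)
  36^16 ≡ 120² = 14400 ≡ 124 (mod 166)
  36^32 ≡ 124² = 15376 ≡ 104 (mod 166)
  36^64 ≡ 104² = 10816 ≡ 26 (mod 166)
  36^128 ≡ 26² = 676 ≡ 12 (mod 166)
157 = 128 + 16 + 8 + 4 + 1, so 36^157 = 36^128 × 36^16 × 36^8 × 36^4 × 36^1 ≡ 12 × 124 × 120 × 28 × 36 (mod 166)
Multiplying step by step:
  12 × 124 = 1488 ≡ 160 (mod 166)
  160 × 120 = 19200 ≡ 110 (mod 166)
  110 × 28 = 3080 ≡ 92 (mod 166)
  92 × 36 = 3312 ≡ 158 (mod 166)
Result: 36^157 ≡ 158 (mod 166)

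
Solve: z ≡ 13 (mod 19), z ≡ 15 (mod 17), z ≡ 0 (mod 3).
M = 19 × 17 × 3 = 969. M₁ = 51, y₁ ≡ 3 (mod 19). M₂ = 57, y₂ ≡ 3 (mod 17). M₃ = 323, y₃ ≡ 2 (mod 3). z = 13×51×3 + 15×57×3 + 0×323×2 ≡ 678 (mod 969)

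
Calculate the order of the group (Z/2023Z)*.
1632

Prime factorization: 2023 = 7 × 17^2
Using the formula φ(n) = n × Π(1 - 1/p) for each prime factor p:
φ(2023) = 2023 × (1 - 1/7) × (1 - 1/17)
φ(2023) = 1632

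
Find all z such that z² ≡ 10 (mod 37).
The square roots of 10 mod 37 are 26 and 11. Verify: 26² = 676 ≡ 10 (mod 37)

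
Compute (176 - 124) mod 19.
14

(176 - 124) = 52
52 mod 19 = 14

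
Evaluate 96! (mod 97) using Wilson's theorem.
By Wilson's theorem, (96)! ≡ -1 ≡ 96 (mod 97)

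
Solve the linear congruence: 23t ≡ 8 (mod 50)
46

Since gcd(23, 50) = 1 divides 8, a solution exists.
Multiply both sides by the inverse of 23 mod 50:
  23^(-1) mod 50 = 37
  x ≡ 37 × 8 ≡ 296 ≡ 46 (mod 50)
Verification: 23 × 46 = 1058 = 21 × 50 + 8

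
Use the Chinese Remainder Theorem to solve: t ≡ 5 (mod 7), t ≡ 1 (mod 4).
M = 7 × 4 = 28. M₁ = 4, y₁ ≡ 2 (mod 7). M₂ = 7, y₂ ≡ 3 (mod 4). t = 5×4×2 + 1×7×3 ≡ 5 (mod 28)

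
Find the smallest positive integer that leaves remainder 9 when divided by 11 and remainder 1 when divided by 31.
M = 11 × 31 = 341. M₁ = 31, y₁ ≡ 5 (mod 11). M₂ = 11, y₂ ≡ 17 (mod 31). t = 9×31×5 + 1×11×17 ≡ 218 (mod 341). The smallest positive such number is 218.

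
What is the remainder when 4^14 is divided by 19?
Using repeated squaring. 14 = 8 + 4 + 2 (binary 1110). Repeated squaring mod 19: 4^1 ≡ 4; 4^2 ≡ 4² = 16 ≡ 16; 4^4 ≡ 16² = 256 ≡ 9; 4^8 ≡ 9² = 81 ≡ 5. Multiply: 4^14 = 4^8 × 4^4 × 4^2 ≡ 5 × 9 × 16 (mod 19): 5 × 9 = 45 ≡ 7; 7 × 16 = 112 ≡ 17. So 4^14 ≡ 17 (mod 19).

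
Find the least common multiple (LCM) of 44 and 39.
1716

First find GCD(44, 39) using the Euclidean algorithm:
44 = 1 × 39 + 5
39 = 7 × 5 + 4
5 = 1 × 4 + 1
4 = 4 × 1 + 0
GCD(44, 39) = 1

LCM formula: LCM(a, b) = (a × b) / GCD(a, b)
LCM(44, 39) = (44 × 39) / 1
LCM(44, 39) = 1716 / 1
LCM(44, 39) = 1716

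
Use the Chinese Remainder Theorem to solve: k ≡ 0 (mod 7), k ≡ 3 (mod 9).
M = 7 × 9 = 63. M₁ = 9, y₁ ≡ 4 (mod 7). M₂ = 7, y₂ ≡ 4 (mod 9). k = 0×9×4 + 3×7×4 ≡ 21 (mod 63)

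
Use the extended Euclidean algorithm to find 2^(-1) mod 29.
Extended GCD: 2(-14) + 29(1) = 1. So 2^(-1) ≡ 15 ≡ 15 (mod 29). Verify: 2 × 15 = 30 ≡ 1 (mod 29)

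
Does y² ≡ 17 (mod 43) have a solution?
By Euler's criterion: 17^{21} ≡ 1 (mod 43). Since this equals 1, 17 is a QR.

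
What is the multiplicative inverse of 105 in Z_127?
105^(-1) ≡ 75 (mod 127). Verification: 105 × 75 = 7875 ≡ 1 (mod 127)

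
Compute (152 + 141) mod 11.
7

(152 + 141) = 293
293 mod 11 = 7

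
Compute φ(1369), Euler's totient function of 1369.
1332

Prime factorization: 1369 = 37^2
Using the formula φ(n) = n × Π(1 - 1/p) for each prime factor p:
φ(1369) = 1369 × (1 - 1/37)
φ(1369) = 1332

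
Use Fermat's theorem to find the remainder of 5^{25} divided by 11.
1

By Fermat's Little Theorem, a^(p-1) ≡ 1 (mod p) for prime p and gcd(a, p) = 1
Here p = 11, so 5^10 ≡ 1 (mod 11)
We can reduce the exponent: 25 mod 10 = 5
So 5^25 ≡ 5^5 (mod 11)
Computing: 5^5 mod 11 = 1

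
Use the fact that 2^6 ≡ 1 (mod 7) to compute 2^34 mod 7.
By Fermat: 2^{6} ≡ 1 (mod 7). 34 = 5×6 + 4. So 2^{34} ≡ 2^{4} ≡ 2 (mod 7)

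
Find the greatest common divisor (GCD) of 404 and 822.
2

Using the Euclidean algorithm:
404 = 0 × 822 + 404
822 = 2 × 404 + 14
404 = 28 × 14 + 12
14 = 1 × 12 + 2
12 = 6 × 2 + 0

GCD(404, 822) = 2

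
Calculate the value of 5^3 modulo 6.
3 = 2 + 1 (binary 11). Repeated squaring mod 6: 5^1 ≡ 5; 5^2 ≡ 5² = 25 ≡ 1. Multiply: 5^3 = 5^2 × 5^1 ≡ 1 × 5 (mod 6): 1 × 5 = 5 ≡ 5. So 5^3 ≡ 5 (mod 6).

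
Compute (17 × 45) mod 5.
0

(17 × 45) = 765
765 mod 5 = 0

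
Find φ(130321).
123462

Prime factorization: 130321 = 19^4
Using the formula φ(n) = n × Π(1 - 1/p) for each prime factor p:
φ(130321) = 130321 × (1 - 1/19)
φ(130321) = 123462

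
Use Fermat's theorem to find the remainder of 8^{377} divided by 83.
72

By Fermat's Little Theorem, a^(p-1) ≡ 1 (mod p) for prime p and gcd(a, p) = 1
Here p = 83, so 8^82 ≡ 1 (mod 83)
We can reduce the exponent: 377 mod 82 = 49
So 8^377 ≡ 8^49 (mod 83)
Computing: 8^49 mod 83 = 72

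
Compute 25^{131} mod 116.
49

Using successive squaring:
Binary expansion of 131: 10000011
Powers of 25 mod 116 (each is the square of the previous):
  25^1 ≡ 25 (mod 116)
  25^2 ≡ 25² = 625 ≡ 45 (mod 116)
  25^4 ≡ 45² = 2025 ≡ 53 (mod 116)
  25^8 ≡ 53² = 2809 ≡ 25 (mod 116)
  25^16 ≡ 25² = 625 ≡ 45 (mod 116)
  25^32 ≡ 45² = 2025 ≡ 53 (mod 116)
  25^64 ≡ 53² = 2809 ≡ 25 (mod 116)
  25^128 ≡ 25² = 625 ≡ 45 (mod 116)
131 = 128 + 2 + 1, so 25^131 = 25^128 × 25^2 × 25^1 ≡ 45 × 45 × 25 (mod 116)
Multiplying step by step:
  45 × 45 = 2025 ≡ 53 (mod 116)
  53 × 25 = 1325 ≡ 49 (mod 116)
Result: 25^131 ≡ 49 (mod 116)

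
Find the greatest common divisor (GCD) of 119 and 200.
1

Using the Euclidean algorithm:
119 = 0 × 200 + 119
200 = 1 × 119 + 81
119 = 1 × 81 + 38
81 = 2 × 38 + 5
38 = 7 × 5 + 3
5 = 1 × 3 + 2
3 = 1 × 2 + 1
2 = 2 × 1 + 0

GCD(119, 200) = 1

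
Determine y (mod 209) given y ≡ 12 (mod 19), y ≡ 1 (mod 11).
12

Using the Chinese Remainder Theorem:
M = product of moduli = 209
For equation 1: M_1 = 11, 11 ≡ 11 (mod 19), inverse of 11 mod 19 is 7 (check: 11 × 7 = 77 ≡ 1 (mod 19))
For equation 2: M_2 = 19, 19 ≡ 8 (mod 11), inverse of 19 mod 11 is 7 (check: 8 × 7 = 56 ≡ 1 (mod 11))
Combine: y ≡ Σ r_i×M_i×(M_i⁻¹ mod m_i) = 12×11×7 + 1×19×7 = 924 + 133 = 1057
1057 mod 209 = 12
y ≡ 12 (mod 209)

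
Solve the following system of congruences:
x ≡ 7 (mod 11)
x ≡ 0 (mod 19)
95

Using the Chinese Remainder Theorem:
M = product of moduli = 209
For equation 1: M_1 = 19, 19 ≡ 8 (mod 11), inverse of 19 mod 11 is 7 (check: 8 × 7 = 56 ≡ 1 (mod 11))
For equation 2: M_2 = 11, 11 ≡ 11 (mod 19), inverse of 11 mod 19 is 7 (check: 11 × 7 = 77 ≡ 1 (mod 19))
Combine: x ≡ Σ r_i×M_i×(M_i⁻¹ mod m_i) = 7×19×7 + 0×11×7 = 931 + 0 = 931
931 mod 209 = 95
x ≡ 95 (mod 209)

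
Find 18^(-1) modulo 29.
21

Using Extended Euclidean Algorithm:
gcd(18, 29) = 1
Bezout coefficients: 18 × -8 + 29 × 5 = 1
So 18 × -8 ≡ 1 (mod 29)
The inverse is -8 mod 29 = 21
Verification: 18 × 21 = 378 = 13 × 29 + 1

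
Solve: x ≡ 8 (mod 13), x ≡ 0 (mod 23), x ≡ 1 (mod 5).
M = 13 × 23 × 5 = 1495. M₁ = 115, y₁ ≡ 6 (mod 13). M₂ = 65, y₂ ≡ 17 (mod 23). M₃ = 299, y₃ ≡ 4 (mod 5). x = 8×115×6 + 0×65×17 + 1×299×4 ≡ 736 (mod 1495)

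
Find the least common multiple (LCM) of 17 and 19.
323

First find GCD(17, 19) using the Euclidean algorithm:
17 = 0 × 19 + 17
19 = 1 × 17 + 2
17 = 8 × 2 + 1
2 = 2 × 1 + 0
GCD(17, 19) = 1

LCM formula: LCM(a, b) = (a × b) / GCD(a, b)
LCM(17, 19) = (17 × 19) / 1
LCM(17, 19) = 323 / 1
LCM(17, 19) = 323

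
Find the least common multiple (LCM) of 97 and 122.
11834

First find GCD(97, 122) using the Euclidean algorithm:
97 = 0 × 122 + 97
122 = 1 × 97 + 25
97 = 3 × 25 + 22
25 = 1 × 22 + 3
22 = 7 × 3 + 1
3 = 3 × 1 + 0
GCD(97, 122) = 1

LCM formula: LCM(a, b) = (a × b) / GCD(a, b)
LCM(97, 122) = (97 × 122) / 1
LCM(97, 122) = 11834 / 1
LCM(97, 122) = 11834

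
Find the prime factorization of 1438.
2 × 719

Divide by primes starting from smallest:
1438 ÷ 2 = 719
719 ÷ 719 = 1

1438 = 2 × 719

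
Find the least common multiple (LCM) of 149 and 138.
20562

First find GCD(149, 138) using the Euclidean algorithm:
149 = 1 × 138 + 11
138 = 12 × 11 + 6
11 = 1 × 6 + 5
6 = 1 × 5 + 1
5 = 5 × 1 + 0
GCD(149, 138) = 1

LCM formula: LCM(a, b) = (a × b) / GCD(a, b)
LCM(149, 138) = (149 × 138) / 1
LCM(149, 138) = 20562 / 1
LCM(149, 138) = 20562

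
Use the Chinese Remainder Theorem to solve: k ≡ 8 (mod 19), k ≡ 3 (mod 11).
179

Using the Chinese Remainder Theorem:
M = product of moduli = 209
For equation 1: M_1 = 11, 11 ≡ 11 (mod 19), inverse of 11 mod 19 is 7 (check: 11 × 7 = 77 ≡ 1 (mod 19))
For equation 2: M_2 = 19, 19 ≡ 8 (mod 11), inverse of 19 mod 11 is 7 (check: 8 × 7 = 56 ≡ 1 (mod 11))
Combine: k ≡ Σ r_i×M_i×(M_i⁻¹ mod m_i) = 8×11×7 + 3×19×7 = 616 + 399 = 1015
1015 mod 209 = 179
k ≡ 179 (mod 209)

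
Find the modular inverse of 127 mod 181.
127^(-1) ≡ 124 (mod 181). Verification: 127 × 124 = 15748 ≡ 1 (mod 181)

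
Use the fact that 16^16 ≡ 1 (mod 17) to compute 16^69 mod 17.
By Fermat: 16^{16} ≡ 1 (mod 17). 69 = 4×16 + 5. So 16^{69} ≡ 16^{5} ≡ 16 (mod 17)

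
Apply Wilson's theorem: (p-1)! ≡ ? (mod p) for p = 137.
By Wilson's theorem, (136)! ≡ -1 ≡ 136 (mod 137)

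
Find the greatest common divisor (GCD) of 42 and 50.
2

Using the Euclidean algorithm:
42 = 0 × 50 + 42
50 = 1 × 42 + 8
42 = 5 × 8 + 2
8 = 4 × 2 + 0

GCD(42, 50) = 2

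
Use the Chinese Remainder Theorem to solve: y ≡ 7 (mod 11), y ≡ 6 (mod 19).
139

Using the Chinese Remainder Theorem:
M = product of moduli = 209
For equation 1: M_1 = 19, 19 ≡ 8 (mod 11), inverse of 19 mod 11 is 7 (check: 8 × 7 = 56 ≡ 1 (mod 11))
For equation 2: M_2 = 11, 11 ≡ 11 (mod 19), inverse of 11 mod 19 is 7 (check: 11 × 7 = 77 ≡ 1 (mod 19))
Combine: y ≡ Σ r_i×M_i×(M_i⁻¹ mod m_i) = 7×19×7 + 6×11×7 = 931 + 462 = 1393
1393 mod 209 = 139
y ≡ 139 (mod 209)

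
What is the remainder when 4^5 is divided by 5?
5 = 4 + 1 (binary 101). Repeated squaring mod 5: 4^1 ≡ 4; 4^2 ≡ 4² = 16 ≡ 1; 4^4 ≡ 1² = 1 ≡ 1. Multiply: 4^5 = 4^4 × 4^1 ≡ 1 × 4 (mod 5): 1 × 4 = 4 ≡ 4. So 4^5 ≡ 4 (mod 5).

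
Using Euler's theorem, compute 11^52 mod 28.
By Euler: 11^{12} ≡ 1 (mod 28) since gcd(11, 28) = 1. 52 = 4×12 + 4. So 11^{52} ≡ 11^{4} ≡ 25 (mod 28)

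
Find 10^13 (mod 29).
Using repeated squaring. 13 = 8 + 4 + 1 (binary 1101). Repeated squaring mod 29: 10^1 ≡ 10; 10^2 ≡ 10² = 100 ≡ 13; 10^4 ≡ 13² = 169 ≡ 24; 10^8 ≡ 24² = 576 ≡ 25. Multiply: 10^13 = 10^8 × 10^4 × 10^1 ≡ 25 × 24 × 10 (mod 29): 25 × 24 = 600 ≡ 20; 20 × 10 = 200 ≡ 26. So 10^13 ≡ 26 (mod 29).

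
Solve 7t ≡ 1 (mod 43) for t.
37

Using Extended Euclidean Algorithm:
gcd(7, 43) = 1
Bezout coefficients: 7 × -6 + 43 × 1 = 1
So 7 × -6 ≡ 1 (mod 43)
The inverse is -6 mod 43 = 37
Verification: 7 × 37 = 259 = 6 × 43 + 1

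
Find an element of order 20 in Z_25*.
2 has order 20 mod 25 since 2^{20} ≡ 1 (mod 25) and no smaller power works.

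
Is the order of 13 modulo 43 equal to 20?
No, the actual order is 21, not 20.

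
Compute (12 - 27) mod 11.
7

(12 - 27) = -15
-15 mod 11 = 7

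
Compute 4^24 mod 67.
Using repeated squaring. 24 = 16 + 8 (binary 11000). Repeated squaring mod 67: 4^1 ≡ 4; 4^2 ≡ 4² = 16 ≡ 16; 4^4 ≡ 16² = 256 ≡ 55; 4^8 ≡ 55² = 3025 ≡ 10; 4^16 ≡ 10² = 100 ≡ 33. Multiply: 4^24 = 4^16 × 4^8 ≡ 33 × 10 (mod 67): 33 × 10 = 330 ≡ 62. So 4^24 ≡ 62 (mod 67).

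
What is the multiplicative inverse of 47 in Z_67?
47^(-1) ≡ 10 (mod 67). Verification: 47 × 10 = 470 ≡ 1 (mod 67)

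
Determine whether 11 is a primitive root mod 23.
p - 1 = 22 has prime divisors 2, 11. Check 11^(22/q) mod 23 for each: 11^(22/2) = 11^11 ≡ 22, 11^(22/11) = 11^2 ≡ 6 (mod 23). None of these is 1, so 11 has order 22 = φ(23), so it is a primitive root mod 23.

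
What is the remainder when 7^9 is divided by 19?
9 = 8 + 1 (binary 1001). Repeated squaring mod 19: 7^1 ≡ 7; 7^2 ≡ 7² = 49 ≡ 11; 7^4 ≡ 11² = 121 ≡ 7; 7^8 ≡ 7² = 49 ≡ 11. Multiply: 7^9 = 7^8 × 7^1 ≡ 11 × 7 (mod 19): 11 × 7 = 77 ≡ 1. So 7^9 ≡ 1 (mod 19).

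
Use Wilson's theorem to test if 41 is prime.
(40)! mod 41 = 40. Since 40 ≡ -1 (mod 41), 41 is prime.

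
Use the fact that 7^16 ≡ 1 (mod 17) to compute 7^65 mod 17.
By Fermat: 7^{16} ≡ 1 (mod 17). 65 = 4×16 + 1. So 7^{65} ≡ 7^{1} ≡ 7 (mod 17)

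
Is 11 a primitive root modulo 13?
Yes

To verify, check if 11^(12/q) ≢ 1 (mod 13) for each prime divisor q of 12
Divisors of 12 = 12: [1, 2, 3, 4, 6, 12]
  11^(12/2) = 11^6 ≡ 12 (mod 13)
  11^(12/3) = 11^4 ≡ 3 (mod 13)
Conclusion: 11 is a primitive root modulo 13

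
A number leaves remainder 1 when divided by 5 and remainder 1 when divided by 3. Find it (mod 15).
M = 5 × 3 = 15. M₁ = 3, y₁ ≡ 2 (mod 5). M₂ = 5, y₂ ≡ 2 (mod 3). x = 1×3×2 + 1×5×2 ≡ 1 (mod 15)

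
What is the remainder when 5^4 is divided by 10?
4 = 4 (binary 100). Repeated squaring mod 10: 5^1 ≡ 5; 5^2 ≡ 5² = 25 ≡ 5; 5^4 ≡ 5² = 25 ≡ 5. So 5^4 ≡ 5 (mod 10).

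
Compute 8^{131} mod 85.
2

Using successive squaring:
Binary expansion of 131: 10000011
Powers of 8 mod 85 (each is the square of the previous):
  8^1 ≡ 8 (mod 85)
  8^2 ≡ 8² = 64 ≡ 64 (mod 85)
  8^4 ≡ 64² = 4096 ≡ 16 (mod 85)
  8^8 ≡ 16² = 256 ≡ 1 (mod 85)
  8^16 ≡ 1² = 1 ≡ 1 (mod 85)
  8^32 ≡ 1² = 1 ≡ 1 (mod 85)
  8^64 ≡ 1² = 1 ≡ 1 (mod 85)
  8^128 ≡ 1² = 1 ≡ 1 (mod 85)
131 = 128 + 2 + 1, so 8^131 = 8^128 × 8^2 × 8^1 ≡ 1 × 64 × 8 (mod 85)
Multiplying step by step:
  1 × 64 = 64 ≡ 64 (mod 85)
  64 × 8 = 512 ≡ 2 (mod 85)
Result: 8^131 ≡ 2 (mod 85)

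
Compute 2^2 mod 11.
2 = 2 (binary 10). Repeated squaring mod 11: 2^1 ≡ 2; 2^2 ≡ 2² = 4 ≡ 4. So 2^2 ≡ 4 (mod 11).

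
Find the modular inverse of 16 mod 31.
16^(-1) ≡ 2 (mod 31). Verification: 16 × 2 = 32 ≡ 1 (mod 31)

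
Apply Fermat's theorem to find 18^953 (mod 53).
By Fermat: 18^{52} ≡ 1 (mod 53). 953 ≡ 17 (mod 52). So 18^{953} ≡ 18^{17} ≡ 33 (mod 53)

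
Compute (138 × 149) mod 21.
3

(138 × 149) = 20562
20562 mod 21 = 3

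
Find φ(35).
24

Prime factorization: 35 = 5 × 7
Using the formula φ(n) = n × Π(1 - 1/p) for each prime factor p:
φ(35) = 35 × (1 - 1/5) × (1 - 1/7)
φ(35) = 24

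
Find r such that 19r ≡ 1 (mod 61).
19^(-1) ≡ 45 (mod 61). Verification: 19 × 45 = 855 ≡ 1 (mod 61)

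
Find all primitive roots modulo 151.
Primitive roots mod 151: {6, 7, 12, 13, 14, 15, 30, 35, 48, 51, 52, 54, 56, 61, 63, 71, 77, 82, 89, 93, 96, 102, 104, 106, 108, 109, 111, 112, 114, 115, 117, 120, 126, 129, 130, 133, 134, 140, 141, 146}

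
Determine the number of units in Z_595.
384

Prime factorization: 595 = 5 × 7 × 17
Using the formula φ(n) = n × Π(1 - 1/p) for each prime factor p:
φ(595) = 595 × (1 - 1/5) × (1 - 1/7) × (1 - 1/17)
φ(595) = 384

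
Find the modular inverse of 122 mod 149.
122^(-1) ≡ 11 (mod 149). Verification: 122 × 11 = 1342 ≡ 1 (mod 149)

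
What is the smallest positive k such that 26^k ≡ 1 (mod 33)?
Powers of 26 mod 33: 26^1≡26, 26^2≡16, 26^3≡20, 26^4≡25, 26^5≡23, 26^6≡4, 26^7≡5, 26^8≡31, 26^9≡14, 26^10≡1. Order = 10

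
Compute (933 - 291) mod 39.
18

(933 - 291) = 642
642 mod 39 = 18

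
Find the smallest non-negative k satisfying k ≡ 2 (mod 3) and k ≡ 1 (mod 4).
M = 3 × 4 = 12. M₁ = 4, y₁ ≡ 1 (mod 3). M₂ = 3, y₂ ≡ 3 (mod 4). k = 2×4×1 + 1×3×3 ≡ 5 (mod 12)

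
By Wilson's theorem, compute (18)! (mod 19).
By Wilson's theorem, (18)! ≡ -1 ≡ 18 (mod 19)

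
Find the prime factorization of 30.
2 × 3 × 5

Divide by primes starting from smallest:
30 ÷ 2 = 15
15 ÷ 3 = 5
5 ÷ 5 = 1

30 = 2 × 3 × 5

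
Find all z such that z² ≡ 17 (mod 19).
The square roots of 17 mod 19 are 6 and 13. Verify: 6² = 36 ≡ 17 (mod 19)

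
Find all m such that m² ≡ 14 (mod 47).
The square roots of 14 mod 47 are 25 and 22. Verify: 25² = 625 ≡ 14 (mod 47)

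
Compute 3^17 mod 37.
Using repeated squaring. 17 = 16 + 1 (binary 10001). Repeated squaring mod 37: 3^1 ≡ 3; 3^2 ≡ 3² = 9 ≡ 9; 3^4 ≡ 9² = 81 ≡ 7; 3^8 ≡ 7² = 49 ≡ 12; 3^16 ≡ 12² = 144 ≡ 33. Multiply: 3^17 = 3^16 × 3^1 ≡ 33 × 3 (mod 37): 33 × 3 = 99 ≡ 25. So 3^17 ≡ 25 (mod 37).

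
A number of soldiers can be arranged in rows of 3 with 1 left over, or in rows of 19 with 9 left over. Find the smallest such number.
M = 3 × 19 = 57. M₁ = 19, y₁ ≡ 1 (mod 3). M₂ = 3, y₂ ≡ 13 (mod 19). m = 1×19×1 + 9×3×13 ≡ 28 (mod 57). The smallest positive such number is 28.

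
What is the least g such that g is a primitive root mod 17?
p - 1 = 16 has prime divisors 2. h is a primitive root mod 17 iff h^(16/q) ≢ 1 (mod 17) for each such q.
h = 2: 2^8 ≡ 1 (mod 17); 2^8 ≡ 1, so not a primitive root.
h = 3: 3^8 ≡ 16 (mod 17); none is 1, so 3 has order 16 and is a primitive root.
The smallest primitive root mod 17 is g = 3.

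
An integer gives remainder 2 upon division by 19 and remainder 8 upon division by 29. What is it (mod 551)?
M = 19 × 29 = 551. M₁ = 29, y₁ ≡ 2 (mod 19). M₂ = 19, y₂ ≡ 26 (mod 29). m = 2×29×2 + 8×19×26 ≡ 211 (mod 551). The smallest positive such number is 211.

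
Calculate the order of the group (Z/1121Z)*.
1044

Prime factorization: 1121 = 19 × 59
Using the formula φ(n) = n × Π(1 - 1/p) for each prime factor p:
φ(1121) = 1121 × (1 - 1/19) × (1 - 1/59)
φ(1121) = 1044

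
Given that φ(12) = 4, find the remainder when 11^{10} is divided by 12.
By Euler: 11^{4} ≡ 1 (mod 12) since gcd(11, 12) = 1. 10 = 2×4 + 2. So 11^{10} ≡ 11^{2} ≡ 1 (mod 12)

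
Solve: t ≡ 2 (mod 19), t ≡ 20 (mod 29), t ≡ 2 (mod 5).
M = 19 × 29 × 5 = 2755. M₁ = 145, y₁ ≡ 8 (mod 19). M₂ = 95, y₂ ≡ 11 (mod 29). M₃ = 551, y₃ ≡ 1 (mod 5). t = 2×145×8 + 20×95×11 + 2×551×1 ≡ 2282 (mod 2755)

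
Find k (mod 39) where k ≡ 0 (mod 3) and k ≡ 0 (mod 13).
M = 3 × 13 = 39. M₁ = 13, y₁ ≡ 1 (mod 3). M₂ = 3, y₂ ≡ 9 (mod 13). k = 0×13×1 + 0×3×9 ≡ 0 (mod 39)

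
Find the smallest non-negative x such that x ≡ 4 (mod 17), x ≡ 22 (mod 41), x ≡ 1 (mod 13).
6787

Using the Chinese Remainder Theorem:
M = product of moduli = 9061
For equation 1: M_1 = 533, 533 ≡ 6 (mod 17), inverse of 533 mod 17 is 3 (check: 6 × 3 = 18 ≡ 1 (mod 17))
For equation 2: M_2 = 221, 221 ≡ 16 (mod 41), inverse of 221 mod 41 is 18 (check: 16 × 18 = 288 ≡ 1 (mod 41))
For equation 3: M_3 = 697, 697 ≡ 8 (mod 13), inverse of 697 mod 13 is 5 (check: 8 × 5 = 40 ≡ 1 (mod 13))
Combine: x ≡ Σ r_i×M_i×(M_i⁻¹ mod m_i) = 4×533×3 + 22×221×18 + 1×697×5 = 6396 + 87516 + 3485 = 97397
97397 mod 9061 = 6787
x ≡ 6787 (mod 9061)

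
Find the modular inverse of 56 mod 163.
56^(-1) ≡ 131 (mod 163). Verification: 56 × 131 = 7336 ≡ 1 (mod 163)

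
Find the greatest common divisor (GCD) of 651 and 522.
3

Using the Euclidean algorithm:
651 = 1 × 522 + 129
522 = 4 × 129 + 6
129 = 21 × 6 + 3
6 = 2 × 3 + 0

GCD(651, 522) = 3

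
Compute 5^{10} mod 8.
1

Using successive squaring:
Binary expansion of 10: 1010
Powers of 5 mod 8 (each is the square of the previous):
  5^1 ≡ 5 (mod 8)
  5^2 ≡ 5² = 25 ≡ 1 (mod 8)
  5^4 ≡ 1² = 1 ≡ 1 (mod 8)
  5^8 ≡ 1² = 1 ≡ 1 (mod 8)
10 = 8 + 2, so 5^10 = 5^8 × 5^2 ≡ 1 × 1 (mod 8)
Multiplying step by step:
  1 × 1 = 1 ≡ 1 (mod 8)
Result: 5^10 ≡ 1 (mod 8)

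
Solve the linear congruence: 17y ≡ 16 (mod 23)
5

Since gcd(17, 23) = 1 divides 16, a solution exists.
Multiply both sides by the inverse of 17 mod 23:
  17^(-1) mod 23 = 19
  x ≡ 19 × 16 ≡ 304 ≡ 5 (mod 23)
Verification: 17 × 5 = 85 = 3 × 23 + 16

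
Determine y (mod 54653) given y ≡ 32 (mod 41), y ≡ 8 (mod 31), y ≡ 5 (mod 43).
29675

Using the Chinese Remainder Theorem:
M = product of moduli = 54653
For equation 1: M_1 = 1333, 1333 ≡ 21 (mod 41), inverse of 1333 mod 41 is 2 (check: 21 × 2 = 42 ≡ 1 (mod 41))
For equation 2: M_2 = 1763, 1763 ≡ 27 (mod 31), inverse of 1763 mod 31 is 23 (check: 27 × 23 = 621 ≡ 1 (mod 31))
For equation 3: M_3 = 1271, 1271 ≡ 24 (mod 43), inverse of 1271 mod 43 is 9 (check: 24 × 9 = 216 ≡ 1 (mod 43))
Combine: y ≡ Σ r_i×M_i×(M_i⁻¹ mod m_i) = 32×1333×2 + 8×1763×23 + 5×1271×9 = 85312 + 324392 + 57195 = 466899
466899 mod 54653 = 29675
y ≡ 29675 (mod 54653)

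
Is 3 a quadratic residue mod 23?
By Euler's criterion: 3^{11} ≡ 1 (mod 23). Since this equals 1, 3 is a QR.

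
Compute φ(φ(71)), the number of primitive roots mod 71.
Number of primitive roots mod 71 = φ(70) = 24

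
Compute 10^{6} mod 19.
11

Using successive squaring:
Binary expansion of 6: 110
Powers of 10 mod 19 (each is the square of the previous):
  10^1 ≡ 10 (mod 19)
  10^2 ≡ 10² = 100 ≡ 5 (mod 19)
  10^4 ≡ 5² = 25 ≡ 6 (mod 19)
6 = 4 + 2, so 10^6 = 10^4 × 10^2 ≡ 6 × 5 (mod 19)
Multiplying step by step:
  6 × 5 = 30 ≡ 11 (mod 19)
Result: 10^6 ≡ 11 (mod 19)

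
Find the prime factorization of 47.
47

Divide by primes starting from smallest:
47 ÷ 47 = 1

47 = 47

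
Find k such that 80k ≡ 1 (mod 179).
80^(-1) ≡ 47 (mod 179). Verification: 80 × 47 = 3760 ≡ 1 (mod 179)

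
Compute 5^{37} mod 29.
4

Using successive squaring:
Binary expansion of 37: 100101
Powers of 5 mod 29 (each is the square of the previous):
  5^1 ≡ 5 (mod 29)
  5^2 ≡ 5² = 25 ≡ 25 (mod 29)
  5^4 ≡ 25² = 625 ≡ 16 (mod 29)
  5^8 ≡ 16² = 256 ≡ 24 (mod 29)
  5^16 ≡ 24² = 576 ≡ 25 (mod 29)
  5^32 ≡ 25² = 625 ≡ 16 (mod 29)
37 = 32 + 4 + 1, so 5^37 = 5^32 × 5^4 × 5^1 ≡ 16 × 16 × 5 (mod 29)
Multiplying step by step:
  16 × 16 = 256 ≡ 24 (mod 29)
  24 × 5 = 120 ≡ 4 (mod 29)
Result: 5^37 ≡ 4 (mod 29)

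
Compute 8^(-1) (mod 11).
8^(-1) ≡ 7 (mod 11). Verification: 8 × 7 = 56 ≡ 1 (mod 11)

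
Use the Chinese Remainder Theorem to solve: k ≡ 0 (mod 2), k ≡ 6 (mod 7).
6

Using the Chinese Remainder Theorem:
M = product of moduli = 14
For equation 1: M_1 = 7, 7 ≡ 1 (mod 2), inverse of 7 mod 2 is 1 (check: 1 × 1 = 1 ≡ 1 (mod 2))
For equation 2: M_2 = 2, 2 ≡ 2 (mod 7), inverse of 2 mod 7 is 4 (check: 2 × 4 = 8 ≡ 1 (mod 7))
Combine: k ≡ Σ r_i×M_i×(M_i⁻¹ mod m_i) = 0×7×1 + 6×2×4 = 0 + 48 = 48
48 mod 14 = 6
k ≡ 6 (mod 14)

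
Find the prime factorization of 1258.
2 × 17 × 37

Divide by primes starting from smallest:
1258 ÷ 2 = 629
629 ÷ 17 = 37
37 ÷ 37 = 1

1258 = 2 × 17 × 37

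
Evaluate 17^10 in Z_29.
10 = 8 + 2 (binary 1010). Repeated squaring mod 29: 17^1 ≡ 17; 17^2 ≡ 17² = 289 ≡ 28; 17^4 ≡ 28² = 784 ≡ 1; 17^8 ≡ 1² = 1 ≡ 1. Multiply: 17^10 = 17^8 × 17^2 ≡ 1 × 28 (mod 29): 1 × 28 = 28 ≡ 28. So 17^10 ≡ 28 (mod 29).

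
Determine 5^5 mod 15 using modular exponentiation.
5 = 4 + 1 (binary 101). Repeated squaring mod 15: 5^1 ≡ 5; 5^2 ≡ 5² = 25 ≡ 10; 5^4 ≡ 10² = 100 ≡ 10. Multiply: 5^5 = 5^4 × 5^1 ≡ 10 × 5 (mod 15): 10 × 5 = 50 ≡ 5. So 5^5 ≡ 5 (mod 15).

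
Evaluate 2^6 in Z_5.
6 = 4 + 2 (binary 110). Repeated squaring mod 5: 2^1 ≡ 2; 2^2 ≡ 2² = 4 ≡ 4; 2^4 ≡ 4² = 16 ≡ 1. Multiply: 2^6 = 2^4 × 2^2 ≡ 1 × 4 (mod 5): 1 × 4 = 4 ≡ 4. So 2^6 ≡ 4 (mod 5).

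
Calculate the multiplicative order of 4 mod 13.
Powers of 4 mod 13: 4^1≡4, 4^2≡3, 4^3≡12, 4^4≡9, 4^5≡10, 4^6≡1. Order = 6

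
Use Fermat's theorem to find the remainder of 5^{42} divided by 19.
7

By Fermat's Little Theorem, a^(p-1) ≡ 1 (mod p) for prime p and gcd(a, p) = 1
Here p = 19, so 5^18 ≡ 1 (mod 19)
We can reduce the exponent: 42 mod 18 = 6
So 5^42 ≡ 5^6 (mod 19)
Computing: 5^6 mod 19 = 7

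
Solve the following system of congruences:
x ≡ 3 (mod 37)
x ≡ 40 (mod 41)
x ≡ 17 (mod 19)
21278

Using the Chinese Remainder Theorem:
M = product of moduli = 28823
For equation 1: M_1 = 779, 779 ≡ 2 (mod 37), inverse of 779 mod 37 is 19 (check: 2 × 19 = 38 ≡ 1 (mod 37))
For equation 2: M_2 = 703, 703 ≡ 6 (mod 41), inverse of 703 mod 41 is 7 (check: 6 × 7 = 42 ≡ 1 (mod 41))
For equation 3: M_3 = 1517, 1517 ≡ 16 (mod 19), inverse of 1517 mod 19 is 6 (check: 16 × 6 = 96 ≡ 1 (mod 19))
Combine: x ≡ Σ r_i×M_i×(M_i⁻¹ mod m_i) = 3×779×19 + 40×703×7 + 17×1517×6 = 44403 + 196840 + 154734 = 395977
395977 mod 28823 = 21278
x ≡ 21278 (mod 28823)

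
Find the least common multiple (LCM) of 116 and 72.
2088

First find GCD(116, 72) using the Euclidean algorithm:
116 = 1 × 72 + 44
72 = 1 × 44 + 28
44 = 1 × 28 + 16
28 = 1 × 16 + 12
16 = 1 × 12 + 4
12 = 3 × 4 + 0
GCD(116, 72) = 4

LCM formula: LCM(a, b) = (a × b) / GCD(a, b)
LCM(116, 72) = (116 × 72) / 4
LCM(116, 72) = 8352 / 4
LCM(116, 72) = 2088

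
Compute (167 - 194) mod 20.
13

(167 - 194) = -27
-27 mod 20 = 13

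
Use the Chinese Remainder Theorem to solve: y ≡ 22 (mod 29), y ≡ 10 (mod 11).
109

Using the Chinese Remainder Theorem:
M = product of moduli = 319
For equation 1: M_1 = 11, 11 ≡ 11 (mod 29), inverse of 11 mod 29 is 8 (check: 11 × 8 = 88 ≡ 1 (mod 29))
For equation 2: M_2 = 29, 29 ≡ 7 (mod 11), inverse of 29 mod 11 is 8 (check: 7 × 8 = 56 ≡ 1 (mod 11))
Combine: y ≡ Σ r_i×M_i×(M_i⁻¹ mod m_i) = 22×11×8 + 10×29×8 = 1936 + 2320 = 4256
4256 mod 319 = 109
y ≡ 109 (mod 319)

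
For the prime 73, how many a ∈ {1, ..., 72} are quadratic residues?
For prime 73, there are (p-1)/2 = (73-1)/2 = 36 quadratic residues (excluding 0).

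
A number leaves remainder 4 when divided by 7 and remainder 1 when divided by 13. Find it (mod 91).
M = 7 × 13 = 91. M₁ = 13, y₁ ≡ 6 (mod 7). M₂ = 7, y₂ ≡ 2 (mod 13). r = 4×13×6 + 1×7×2 ≡ 53 (mod 91)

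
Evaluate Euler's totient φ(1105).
768

Prime factorization: 1105 = 5 × 13 × 17
Using the formula φ(n) = n × Π(1 - 1/p) for each prime factor p:
φ(1105) = 1105 × (1 - 1/5) × (1 - 1/13) × (1 - 1/17)
φ(1105) = 768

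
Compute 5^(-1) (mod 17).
7

Using Extended Euclidean Algorithm:
gcd(5, 17) = 1
Bezout coefficients: 5 × 7 + 17 × -2 = 1
So 5 × 7 ≡ 1 (mod 17)
The inverse is 7 mod 17 = 7
Verification: 5 × 7 = 35 = 2 × 17 + 1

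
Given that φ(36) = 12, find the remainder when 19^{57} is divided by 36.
By Euler: 19^{12} ≡ 1 (mod 36) since gcd(19, 36) = 1. 57 = 4×12 + 9. So 19^{57} ≡ 19^{9} ≡ 19 (mod 36)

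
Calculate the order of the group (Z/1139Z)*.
1056

Prime factorization: 1139 = 17 × 67
Using the formula φ(n) = n × Π(1 - 1/p) for each prime factor p:
φ(1139) = 1139 × (1 - 1/17) × (1 - 1/67)
φ(1139) = 1056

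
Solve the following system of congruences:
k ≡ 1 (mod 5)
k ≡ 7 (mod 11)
51

Using the Chinese Remainder Theorem:
M = product of moduli = 55
For equation 1: M_1 = 11, 11 ≡ 1 (mod 5), inverse of 11 mod 5 is 1 (check: 1 × 1 = 1 ≡ 1 (mod 5))
For equation 2: M_2 = 5, 5 ≡ 5 (mod 11), inverse of 5 mod 11 is 9 (check: 5 × 9 = 45 ≡ 1 (mod 11))
Combine: k ≡ Σ r_i×M_i×(M_i⁻¹ mod m_i) = 1×11×1 + 7×5×9 = 11 + 315 = 326
326 mod 55 = 51
k ≡ 51 (mod 55)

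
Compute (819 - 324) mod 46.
35

(819 - 324) = 495
495 mod 46 = 35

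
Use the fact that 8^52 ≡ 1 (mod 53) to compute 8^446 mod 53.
By Fermat: 8^{52} ≡ 1 (mod 53). 446 = 8×52 + 30. So 8^{446} ≡ 8^{30} ≡ 38 (mod 53)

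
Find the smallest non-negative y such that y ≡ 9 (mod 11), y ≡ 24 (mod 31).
86

Using the Chinese Remainder Theorem:
M = product of moduli = 341
For equation 1: M_1 = 31, 31 ≡ 9 (mod 11), inverse of 31 mod 11 is 5 (check: 9 × 5 = 45 ≡ 1 (mod 11))
For equation 2: M_2 = 11, 11 ≡ 11 (mod 31), inverse of 11 mod 31 is 17 (check: 11 × 17 = 187 ≡ 1 (mod 31))
Combine: y ≡ Σ r_i×M_i×(M_i⁻¹ mod m_i) = 9×31×5 + 24×11×17 = 1395 + 4488 = 5883
5883 mod 341 = 86
y ≡ 86 (mod 341)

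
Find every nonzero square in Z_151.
QRs mod 151: {1, 2, 4, 5, 8, 9, 10, 11, 16, 17, 18, 19, 20, 21, 22, 25, 29, 31, 32, 34, 36, 37, 38, 39, 40, 42, 43, 44, 45, 47, 49, 50, 55, 58, 59, 62, 64, 68, 69, 72, 74, 76, 78, 80, 81, 84, 85, 86, 88, 90, 91, 94, 95, 97, 98, 99, 100, 103, 105, 110, 116, 118, 121, 123, 124, 125, 127, 128, 136, 137, 138, 139, 144, 145, 148}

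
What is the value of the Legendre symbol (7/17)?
(7/17) = 7^{8} mod 17 = -1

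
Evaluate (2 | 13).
(2/13) = 2^{6} mod 13 = -1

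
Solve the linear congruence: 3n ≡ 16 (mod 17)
11

Since gcd(3, 17) = 1 divides 16, a solution exists.
Multiply both sides by the inverse of 3 mod 17:
  3^(-1) mod 17 = 6
  x ≡ 6 × 16 ≡ 96 ≡ 11 (mod 17)
Verification: 3 × 11 = 33 = 1 × 17 + 16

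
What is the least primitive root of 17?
3

A primitive root g modulo p has order p-1 = 16
Prime divisors of 16: [2]
g is a primitive root iff g^(16/q) ≢ 1 (mod 17) for each prime divisor q
Testing small values:
  g = 2: 2^8 ≡ 1 (mod 17) → 2^8 ≡ 1, not primitive root
  g = 3: 3^8 ≡ 16 (mod 17) → none is 1, primitive root!
The smallest primitive root is 3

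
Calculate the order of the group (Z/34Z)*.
16

Prime factorization: 34 = 2 × 17
Using the formula φ(n) = n × Π(1 - 1/p) for each prime factor p:
φ(34) = 34 × (1 - 1/2) × (1 - 1/17)
φ(34) = 16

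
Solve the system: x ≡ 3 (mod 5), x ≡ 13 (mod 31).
M = 5 × 31 = 155. M₁ = 31, y₁ ≡ 1 (mod 5). M₂ = 5, y₂ ≡ 25 (mod 31). x = 3×31×1 + 13×5×25 ≡ 13 (mod 155)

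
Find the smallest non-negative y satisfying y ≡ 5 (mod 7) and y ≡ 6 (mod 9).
M = 7 × 9 = 63. M₁ = 9, y₁ ≡ 4 (mod 7). M₂ = 7, y₂ ≡ 4 (mod 9). y = 5×9×4 + 6×7×4 ≡ 33 (mod 63)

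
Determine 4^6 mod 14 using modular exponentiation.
6 = 4 + 2 (binary 110). Repeated squaring mod 14: 4^1 ≡ 4; 4^2 ≡ 4² = 16 ≡ 2; 4^4 ≡ 2² = 4 ≡ 4. Multiply: 4^6 = 4^4 × 4^2 ≡ 4 × 2 (mod 14): 4 × 2 = 8 ≡ 8. So 4^6 ≡ 8 (mod 14).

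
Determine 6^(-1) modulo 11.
6^(-1) ≡ 2 (mod 11). Verification: 6 × 2 = 12 ≡ 1 (mod 11)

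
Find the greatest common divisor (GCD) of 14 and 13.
1

Using the Euclidean algorithm:
14 = 1 × 13 + 1
13 = 13 × 1 + 0

GCD(14, 13) = 1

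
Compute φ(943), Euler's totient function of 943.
880

Prime factorization: 943 = 23 × 41
Using the formula φ(n) = n × Π(1 - 1/p) for each prime factor p:
φ(943) = 943 × (1 - 1/23) × (1 - 1/41)
φ(943) = 880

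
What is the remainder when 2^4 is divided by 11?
4 = 4 (binary 100). Repeated squaring mod 11: 2^1 ≡ 2; 2^2 ≡ 2² = 4 ≡ 4; 2^4 ≡ 4² = 16 ≡ 5. So 2^4 ≡ 5 (mod 11).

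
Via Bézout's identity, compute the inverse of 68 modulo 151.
Extended GCD: 68(20) + 151(-9) = 1. So 68^(-1) ≡ 20 ≡ 20 (mod 151). Verify: 68 × 20 = 1360 ≡ 1 (mod 151)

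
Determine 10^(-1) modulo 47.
10^(-1) ≡ 33 (mod 47). Verification: 10 × 33 = 330 ≡ 1 (mod 47)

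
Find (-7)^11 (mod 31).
Using repeated squaring. (-7) ≡ 24 (mod 31). 11 = 8 + 2 + 1 (binary 1011). Repeated squaring mod 31: 24^1 ≡ 24; 24^2 ≡ 24² = 576 ≡ 18; 24^4 ≡ 18² = 324 ≡ 14; 24^8 ≡ 14² = 196 ≡ 10. Multiply: (-7)^11 ≡ 24^8 × 24^2 × 24^1 ≡ 10 × 18 × 24 (mod 31): 10 × 18 = 180 ≡ 25; 25 × 24 = 600 ≡ 11. So (-7)^11 ≡ 11 (mod 31).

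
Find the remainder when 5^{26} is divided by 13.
By Fermat: 5^{12} ≡ 1 (mod 13). 26 = 2×12 + 2. So 5^{26} ≡ 5^{2} ≡ 12 (mod 13)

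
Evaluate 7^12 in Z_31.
Using repeated squaring. 12 = 8 + 4 (binary 1100). Repeated squaring mod 31: 7^1 ≡ 7; 7^2 ≡ 7² = 49 ≡ 18; 7^4 ≡ 18² = 324 ≡ 14; 7^8 ≡ 14² = 196 ≡ 10. Multiply: 7^12 = 7^8 × 7^4 ≡ 10 × 14 (mod 31): 10 × 14 = 140 ≡ 16. So 7^12 ≡ 16 (mod 31).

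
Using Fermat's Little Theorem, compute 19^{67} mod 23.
19

By Fermat's Little Theorem, a^(p-1) ≡ 1 (mod p) for prime p and gcd(a, p) = 1
Here p = 23, so 19^22 ≡ 1 (mod 23)
We can reduce the exponent: 67 mod 22 = 1
So 19^67 ≡ 19^1 (mod 23)
Computing: 19^1 mod 23 = 19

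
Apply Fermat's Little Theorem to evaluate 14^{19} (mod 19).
14

By Fermat's Little Theorem, a^(p-1) ≡ 1 (mod p) for prime p and gcd(a, p) = 1
Here p = 19, so 14^18 ≡ 1 (mod 19)
We can reduce the exponent: 19 mod 18 = 1
So 14^19 ≡ 14^1 (mod 19)
Computing: 14^1 mod 19 = 14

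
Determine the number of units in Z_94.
46

Prime factorization: 94 = 2 × 47
Using the formula φ(n) = n × Π(1 - 1/p) for each prime factor p:
φ(94) = 94 × (1 - 1/2) × (1 - 1/47)
φ(94) = 46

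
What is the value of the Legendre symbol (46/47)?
(46/47) = 46^{23} mod 47 = -1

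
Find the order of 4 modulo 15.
Powers of 4 mod 15: 4^1≡4, 4^2≡1. Order = 2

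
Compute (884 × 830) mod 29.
20

(884 × 830) = 733720
733720 mod 29 = 20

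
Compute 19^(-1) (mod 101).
16

Using Extended Euclidean Algorithm:
gcd(19, 101) = 1
Bezout coefficients: 19 × 16 + 101 × -3 = 1
So 19 × 16 ≡ 1 (mod 101)
The inverse is 16 mod 101 = 16
Verification: 19 × 16 = 304 = 3 × 101 + 1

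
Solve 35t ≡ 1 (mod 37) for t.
18

Using Extended Euclidean Algorithm:
gcd(35, 37) = 1
Bezout coefficients: 35 × 18 + 37 × -17 = 1
So 35 × 18 ≡ 1 (mod 37)
The inverse is 18 mod 37 = 18
Verification: 35 × 18 = 630 = 17 × 37 + 1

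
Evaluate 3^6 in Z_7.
6 = 4 + 2 (binary 110). Repeated squaring mod 7: 3^1 ≡ 3; 3^2 ≡ 3² = 9 ≡ 2; 3^4 ≡ 2² = 4 ≡ 4. Multiply: 3^6 = 3^4 × 3^2 ≡ 4 × 2 (mod 7): 4 × 2 = 8 ≡ 1. So 3^6 ≡ 1 (mod 7).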